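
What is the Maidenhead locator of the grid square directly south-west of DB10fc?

DB10eb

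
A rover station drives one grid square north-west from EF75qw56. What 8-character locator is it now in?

Longitude extended square 5; −1 → 4.
Latitude extended square 6; +1 → 7.

EF75qw47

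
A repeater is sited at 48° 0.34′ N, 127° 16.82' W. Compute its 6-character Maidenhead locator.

CN68ia

Offset from 180°W / 90°S: lon 52.7197°, lat 138.0057°.
Field (20°×10°, letters A–R): 52.7197/20 → 2 → C, 138.0057/10 → 13 → N; chars CN.
Square (2°×1°, digits 0–9): 12.7197/2 → 6, 8.0057/1 → 8; chars 68.
Subsquare (5′×2.5′, letters a–x): 0.7197/0.0833333 → 8 → i, 0.0057/0.0416667 → 0 → a; chars ia.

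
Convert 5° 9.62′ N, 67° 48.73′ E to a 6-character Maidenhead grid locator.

MJ35vd

Shift to the Maidenhead origin (180°W, 90°S): lon 247.8122, lat 95.1603.
Field (20°×10°, letters A–R): 247.8122/20 → 12 → M, 95.1603/10 → 9 → J; chars MJ.
Square (2°×1°, digits 0–9): 7.8122/2 → 3, 5.1603/1 → 5; chars 35.
Subsquare (5′×2.5′, letters a–x): 1.8122/0.0833333 → 21 → v, 0.1603/0.0416667 → 3 → d; chars vd.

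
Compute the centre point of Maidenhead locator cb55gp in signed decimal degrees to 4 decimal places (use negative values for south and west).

-74.3542, -129.4583

Field C=2, B=1: +2·20° lon, +1·10° lat → SW at lon -140°, lat -80°.
Square 5, 5: +5·2° lon, +5·1° lat → SW at lon -130°, lat -75°.
Subsquare g=6, p=15: +6·0.0833333° lon, +15·0.0416667° lat → SW at lon -129.5°, lat -74.375°.
Cell spans 0.0833333° lon × 0.0416667° lat. Centre is SW corner plus half of each.
latitude -74.3542, longitude -129.4583.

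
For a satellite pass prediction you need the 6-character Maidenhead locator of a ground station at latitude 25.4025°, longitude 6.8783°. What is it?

Add 180° to longitude and 90° to latitude: 186.8783, 115.4025.
Field: 186.8783/20 → 9 → J, 115.4025/10 → 11 → L; chars JL.
Square: 6.8783/2 → 3, 5.4025/1 → 5; chars 35.
Subsquare: 0.8783/0.0833333 → 10 → k, 0.4025/0.0416667 → 9 → j; chars kj.

JL35kj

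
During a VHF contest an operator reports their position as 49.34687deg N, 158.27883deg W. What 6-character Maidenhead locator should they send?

BN09ui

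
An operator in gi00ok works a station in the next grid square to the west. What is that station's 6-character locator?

GI00nk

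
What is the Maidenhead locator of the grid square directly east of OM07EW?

OM07fw

Longitude subsquare e = 4; +1 → 5 = f.
The latitude characters are unchanged.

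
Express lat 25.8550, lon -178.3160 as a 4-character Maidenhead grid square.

AL05

Offset from 180°W / 90°S: lon 1.68°, lat 115.86°.
Field: 1.68/20 → 0 → A, 115.86/10 → 11 → L; chars AL.
Square: 1.68/2 → 0, 5.86/1 → 5; chars 05.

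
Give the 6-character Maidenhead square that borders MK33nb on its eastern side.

MK33ob

Longitude subsquare n = 13; +1 → 14 = o.
The latitude characters are unchanged.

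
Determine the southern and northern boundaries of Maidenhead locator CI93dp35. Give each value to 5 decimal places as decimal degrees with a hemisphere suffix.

6.35417° S, 6.35000° S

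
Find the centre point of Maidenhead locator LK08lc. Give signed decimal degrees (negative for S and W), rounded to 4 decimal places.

18.1042, 40.9583

Field L=11, K=10: +11·20° lon, +10·10° lat → SW at lon 40°, lat 10°.
Square 0, 8: +0·2° lon, +8·1° lat → SW at lon 40°, lat 18°.
Subsquare l=11, c=2: +11·0.0833333° lon, +2·0.0416667° lat → SW at lon 40.9167°, lat 18.0833°.
Cell spans 0.0833333° lon × 0.0416667° lat. Centre is SW corner plus half of each.
latitude 18.1042, longitude 40.9583.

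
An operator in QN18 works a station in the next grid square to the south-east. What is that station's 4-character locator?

Longitude square 1; +1 → 2.
Latitude square 8; −1 → 7.

QN27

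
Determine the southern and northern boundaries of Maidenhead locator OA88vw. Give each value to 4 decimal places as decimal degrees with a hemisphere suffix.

81.0833° S, 81.0417° S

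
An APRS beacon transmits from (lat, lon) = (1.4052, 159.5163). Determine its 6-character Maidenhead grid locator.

Add 180° to longitude and 90° to latitude: 339.5163, 91.4052.
Field: 339.5163/20 → 16 → Q, 91.4052/10 → 9 → J; chars QJ.
Square: 19.5163/2 → 9, 1.4052/1 → 1; chars 91.
Subsquare: 1.5163/0.0833333 → 18 → s, 0.4052/0.0416667 → 9 → j; chars sj.

QJ91sj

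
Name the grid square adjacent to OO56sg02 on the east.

OO56sg12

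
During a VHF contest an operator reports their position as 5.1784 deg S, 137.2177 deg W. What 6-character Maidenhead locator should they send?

Offset from 180°W / 90°S: lon 42.7823°, lat 84.8216°.
Field (20°×10°, letters A–R): 42.7823/20 → 2 → C, 84.8216/10 → 8 → I; chars CI.
Square (2°×1°, digits 0–9): 2.7823/2 → 1, 4.8216/1 → 4; chars 14.
Subsquare (5′×2.5′, letters a–x): 0.7823/0.0833333 → 9 → j, 0.8216/0.0416667 → 19 → t; chars jt.

CI14jt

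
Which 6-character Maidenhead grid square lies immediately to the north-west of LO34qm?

LO34pn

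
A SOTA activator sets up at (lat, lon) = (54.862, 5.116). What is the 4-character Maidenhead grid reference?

JO24

Offset from 180°W / 90°S: lon 185.12°, lat 144.86°.
Field: 185.12/20 → 9 → J, 144.86/10 → 14 → O; chars JO.
Square: 5.12/2 → 2, 4.86/1 → 4; chars 24.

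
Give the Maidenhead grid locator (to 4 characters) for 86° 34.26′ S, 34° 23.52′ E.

Add 180° to longitude and 90° to latitude: 214.39, 3.43.
Field: lon ⌊214.39/20⌋ = 10 → K; lat ⌊3.43/10⌋ = 0 → A.
Square: lon ⌊14.39/2⌋ = 7; lat ⌊3.43/1⌋ = 3.

KA73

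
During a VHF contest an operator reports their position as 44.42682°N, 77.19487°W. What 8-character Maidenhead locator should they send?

FN14jk62

Shift to the Maidenhead origin (180°W, 90°S): lon 102.80513, lat 134.42682.
Field: lon ⌊102.80513/20⌋ = 5 → F; lat ⌊134.42682/10⌋ = 13 → N.
Square: lon ⌊2.80513/2⌋ = 1; lat ⌊4.42682/1⌋ = 4.
Subsquare: lon ⌊0.80513/0.0833333⌋ = 9 → j; lat ⌊0.42682/0.0416667⌋ = 10 → k.
Extended square: lon ⌊0.05513/0.00833333⌋ = 6; lat ⌊0.01015/0.00416667⌋ = 2.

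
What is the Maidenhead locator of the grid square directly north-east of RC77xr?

Longitude subsquare x = 23; +1 → 24, wraps to 0 = a, carry into square.
Longitude square 7; +1 → 8.
Latitude subsquare r = 17; +1 → 18 = s.

RC87as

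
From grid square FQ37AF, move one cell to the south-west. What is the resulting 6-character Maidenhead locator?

FQ27xe

Longitude subsquare a = 0; −1 → -1, wraps to 23 = x, carry into square.
Longitude square 3; −1 → 2.
Latitude subsquare f = 5; −1 → 4 = e.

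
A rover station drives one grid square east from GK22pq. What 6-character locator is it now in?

GK22qq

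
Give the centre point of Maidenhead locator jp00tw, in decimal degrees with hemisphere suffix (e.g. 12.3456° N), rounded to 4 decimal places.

60.9375° N, 1.6250° E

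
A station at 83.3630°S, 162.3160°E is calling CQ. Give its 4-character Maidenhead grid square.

Add 180° to longitude and 90° to latitude: 342.32, 6.64.
Field: 342.32/20 → 17 → R, 6.64/10 → 0 → A; chars RA.
Square: 2.32/2 → 1, 6.64/1 → 6; chars 16.

RA16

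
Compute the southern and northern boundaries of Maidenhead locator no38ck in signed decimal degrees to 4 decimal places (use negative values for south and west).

58.4167, 58.4583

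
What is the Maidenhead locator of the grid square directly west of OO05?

NO95

Longitude square 0; −1 → -1, wraps to 9, carry into field.
Longitude field O = 14; −1 → 13 = N.
The latitude characters are unchanged.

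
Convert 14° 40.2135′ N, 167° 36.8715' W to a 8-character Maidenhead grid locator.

AK64eq60

Shift to the Maidenhead origin (180°W, 90°S): lon 12.38548, lat 104.67023.
Field (20°×10°, letters A–R): lon ⌊12.38548/20⌋ = 0 → A; lat ⌊104.67023/10⌋ = 10 → K.
Square (2°×1°, digits 0–9): lon ⌊12.38548/2⌋ = 6; lat ⌊4.67023/1⌋ = 4.
Subsquare (5′×2.5′, letters a–x): lon ⌊0.38548/0.0833333⌋ = 4 → e; lat ⌊0.67023/0.0416667⌋ = 16 → q.
Extended square (30″×15″, digits 0–9): lon ⌊0.05214/0.00833333⌋ = 6; lat ⌊0.00356/0.00416667⌋ = 0.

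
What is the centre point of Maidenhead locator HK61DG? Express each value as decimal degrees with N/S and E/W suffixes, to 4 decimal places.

Field H=7, K=10: +7·20° lon, +10·10° lat → SW at lon -40°, lat 10°.
Square 6, 1: +6·2° lon, +1·1° lat → SW at lon -28°, lat 11°.
Subsquare d=3, g=6: +3·0.0833333° lon, +6·0.0416667° lat → SW at lon -27.75°, lat 11.25°.
Cell spans 0.0833333° lon × 0.0416667° lat. Centre is SW corner plus half of each.
latitude 11.2708° N, longitude 27.7083° W.

11.2708° N, 27.7083° W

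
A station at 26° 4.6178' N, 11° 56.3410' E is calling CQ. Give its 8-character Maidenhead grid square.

Shift to the Maidenhead origin (180°W, 90°S): lon 191.93902, lat 116.07696.
Field: lon ⌊191.93902/20⌋ = 9 → J; lat ⌊116.07696/10⌋ = 11 → L.
Square: lon ⌊11.93902/2⌋ = 5; lat ⌊6.07696/1⌋ = 6.
Subsquare: lon ⌊1.93902/0.0833333⌋ = 23 → x; lat ⌊0.07696/0.0416667⌋ = 1 → b.
Extended square: lon ⌊0.02235/0.00833333⌋ = 2; lat ⌊0.03530/0.00416667⌋ = 8.

JL56xb28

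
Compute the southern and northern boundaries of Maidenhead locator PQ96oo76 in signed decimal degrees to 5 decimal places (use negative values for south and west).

76.60833, 76.61250

Field P=15, Q=16: +15·20° lon, +16·10° lat → SW at lon 120°, lat 70°.
Square 9, 6: +9·2° lon, +6·1° lat → SW at lon 138°, lat 76°.
Subsquare o=14, o=14: +14·0.0833333° lon, +14·0.0416667° lat → SW at lon 139.167°, lat 76.5833°.
Extended square 7, 6: +7·0.00833333° lon, +6·0.00416667° lat → SW at lon 139.225°, lat 76.6083°.
Cell spans 0.00833333° lon × 0.00416667° lat.
south 76.60833, north 76.61250.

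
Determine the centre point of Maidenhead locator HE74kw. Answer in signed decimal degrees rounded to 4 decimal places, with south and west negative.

-45.0625, -25.1250

Field H=7, E=4: +7·20° lon, +4·10° lat → SW at lon -40°, lat -50°.
Square 7, 4: +7·2° lon, +4·1° lat → SW at lon -26°, lat -46°.
Subsquare k=10, w=22: +10·0.0833333° lon, +22·0.0416667° lat → SW at lon -25.1667°, lat -45.0833°.
Cell spans 0.0833333° lon × 0.0416667° lat. Centre is SW corner plus half of each.
latitude -45.0625, longitude -25.1250.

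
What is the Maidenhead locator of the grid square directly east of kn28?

KN38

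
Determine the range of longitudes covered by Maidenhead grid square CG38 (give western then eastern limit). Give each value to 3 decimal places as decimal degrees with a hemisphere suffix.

134.000° W, 132.000° W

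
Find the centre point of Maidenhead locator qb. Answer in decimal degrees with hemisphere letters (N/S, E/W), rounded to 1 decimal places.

75.0° S, 150.0° E

Field Q=16, B=1: +16·20° lon, +1·10° lat → SW at lon 140°, lat -80°.
Cell spans 20° lon × 10° lat. Centre is SW corner plus half of each.
latitude 75.0° S, longitude 150.0° E.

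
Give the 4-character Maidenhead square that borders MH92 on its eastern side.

Longitude square 9; +1 → 10, wraps to 0, carry into field.
Longitude field M = 12; +1 → 13 = N.
The latitude characters are unchanged.

NH02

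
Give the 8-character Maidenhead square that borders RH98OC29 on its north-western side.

RH98od10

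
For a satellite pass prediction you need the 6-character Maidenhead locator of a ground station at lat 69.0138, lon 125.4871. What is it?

Add 180° to longitude and 90° to latitude: 305.4871, 159.0138.
Field: 305.4871/20 → 15 → P, 159.0138/10 → 15 → P; chars PP.
Square: 5.4871/2 → 2, 9.0138/1 → 9; chars 29.
Subsquare: 1.4871/0.0833333 → 17 → r, 0.0138/0.0416667 → 0 → a; chars ra.

PP29ra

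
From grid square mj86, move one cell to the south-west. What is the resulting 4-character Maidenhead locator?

MJ75

Longitude square 8; −1 → 7.
Latitude square 6; −1 → 5.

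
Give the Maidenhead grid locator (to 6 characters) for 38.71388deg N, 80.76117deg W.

Add 180° to longitude and 90° to latitude: 99.2388, 128.7139.
Field: lon ⌊99.2388/20⌋ = 4 → E; lat ⌊128.7139/10⌋ = 12 → M.
Square: lon ⌊19.2388/2⌋ = 9; lat ⌊8.7139/1⌋ = 8.
Subsquare: lon ⌊1.2388/0.0833333⌋ = 14 → o; lat ⌊0.7139/0.0416667⌋ = 17 → r.

EM98or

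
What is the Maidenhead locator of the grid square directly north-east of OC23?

Longitude square 2; +1 → 3.
Latitude square 3; +1 → 4.

OC34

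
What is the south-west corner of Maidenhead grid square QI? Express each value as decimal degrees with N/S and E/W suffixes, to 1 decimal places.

10.0° S, 140.0° E

Field Q=16, I=8: +16·20° lon, +8·10° lat → SW at lon 140°, lat -10°.
latitude 10.0° S, longitude 140.0° E.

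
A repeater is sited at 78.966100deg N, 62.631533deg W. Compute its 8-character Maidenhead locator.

FQ88qx41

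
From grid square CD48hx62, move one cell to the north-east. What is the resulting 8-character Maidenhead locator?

Longitude extended square 6; +1 → 7.
Latitude extended square 2; +1 → 3.

CD48hx73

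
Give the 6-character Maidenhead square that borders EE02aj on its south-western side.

Longitude subsquare a = 0; −1 → -1, wraps to 23 = x, carry into square.
Longitude square 0; −1 → -1, wraps to 9, carry into field.
Longitude field E = 4; −1 → 3 = D.
Latitude subsquare j = 9; −1 → 8 = i.

DE92xi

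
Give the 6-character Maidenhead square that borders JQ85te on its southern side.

JQ85td

Latitude subsquare e = 4; −1 → 3 = d.
The longitude characters are unchanged.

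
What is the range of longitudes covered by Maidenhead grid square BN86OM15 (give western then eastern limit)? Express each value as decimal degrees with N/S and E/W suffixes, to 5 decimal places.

142.82500° W, 142.81667° W

Field B=1, N=13: +1·20° lon, +13·10° lat → SW at lon -160°, lat 40°.
Square 8, 6: +8·2° lon, +6·1° lat → SW at lon -144°, lat 46°.
Subsquare o=14, m=12: +14·0.0833333° lon, +12·0.0416667° lat → SW at lon -142.833°, lat 46.5°.
Extended square 1, 5: +1·0.00833333° lon, +5·0.00416667° lat → SW at lon -142.825°, lat 46.5208°.
Cell spans 0.00833333° lon × 0.00416667° lat.
west 142.82500° W, east 142.81667° W.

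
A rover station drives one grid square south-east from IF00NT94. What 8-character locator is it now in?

IF00ot03

Longitude extended square 9; +1 → 10, wraps to 0, carry into subsquare.
Longitude subsquare n = 13; +1 → 14 = o.
Latitude extended square 4; −1 → 3.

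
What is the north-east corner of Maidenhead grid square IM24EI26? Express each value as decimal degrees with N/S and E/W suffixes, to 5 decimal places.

Field I=8, M=12: +8·20° lon, +12·10° lat → SW at lon -20°, lat 30°.
Square 2, 4: +2·2° lon, +4·1° lat → SW at lon -16°, lat 34°.
Subsquare e=4, i=8: +4·0.0833333° lon, +8·0.0416667° lat → SW at lon -15.6667°, lat 34.3333°.
Extended square 2, 6: +2·0.00833333° lon, +6·0.00416667° lat → SW at lon -15.65°, lat 34.3583°.
Cell spans 0.00833333° lon × 0.00416667° lat. NE corner is SW corner plus one full cell.
latitude 34.36250° N, longitude 15.64167° W.

34.36250° N, 15.64167° W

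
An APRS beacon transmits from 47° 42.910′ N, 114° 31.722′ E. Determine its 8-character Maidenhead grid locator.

Offset from 180°W / 90°S: lon 294.52870°, lat 137.71517°.
Field (20°×10°, letters A–R): lon ⌊294.52870/20⌋ = 14 → O; lat ⌊137.71517/10⌋ = 13 → N.
Square (2°×1°, digits 0–9): lon ⌊14.52870/2⌋ = 7; lat ⌊7.71517/1⌋ = 7.
Subsquare (5′×2.5′, letters a–x): lon ⌊0.52870/0.0833333⌋ = 6 → g; lat ⌊0.71517/0.0416667⌋ = 17 → r.
Extended square (30″×15″, digits 0–9): lon ⌊0.02870/0.00833333⌋ = 3; lat ⌊0.00683/0.00416667⌋ = 1.

ON77gr31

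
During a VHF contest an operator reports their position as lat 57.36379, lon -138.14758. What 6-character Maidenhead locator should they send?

CO07wi

Offset from 180°W / 90°S: lon 41.8524°, lat 147.3638°.
Field: 41.8524/20 → 2 → C, 147.3638/10 → 14 → O; chars CO.
Square: 1.8524/2 → 0, 7.3638/1 → 7; chars 07.
Subsquare: 1.8524/0.0833333 → 22 → w, 0.3638/0.0416667 → 8 → i; chars wi.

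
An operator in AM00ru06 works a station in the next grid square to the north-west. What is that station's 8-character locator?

AM00qu97

Longitude extended square 0; −1 → -1, wraps to 9, carry into subsquare.
Longitude subsquare r = 17; −1 → 16 = q.
Latitude extended square 6; +1 → 7.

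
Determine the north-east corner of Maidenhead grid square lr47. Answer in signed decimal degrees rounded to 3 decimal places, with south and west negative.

Field L=11, R=17: +11·20° lon, +17·10° lat → SW at lon 40°, lat 80°.
Square 4, 7: +4·2° lon, +7·1° lat → SW at lon 48°, lat 87°.
Cell spans 2° lon × 1° lat. NE corner is SW corner plus one full cell.
latitude 88.000, longitude 50.000.

88.000, 50.000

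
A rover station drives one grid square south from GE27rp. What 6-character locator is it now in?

Latitude subsquare p = 15; −1 → 14 = o.
The longitude characters are unchanged.

GE27ro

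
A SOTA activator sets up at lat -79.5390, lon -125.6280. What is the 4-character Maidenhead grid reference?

CB70

Offset from 180°W / 90°S: lon 54.37°, lat 10.46°.
Field: lon ⌊54.37/20⌋ = 2 → C; lat ⌊10.46/10⌋ = 1 → B.
Square: lon ⌊14.37/2⌋ = 7; lat ⌊0.46/1⌋ = 0.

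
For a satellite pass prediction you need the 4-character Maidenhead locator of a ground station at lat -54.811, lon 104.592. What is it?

OD25

Offset from 180°W / 90°S: lon 284.59°, lat 35.19°.
Field: 284.59/20 → 14 → O, 35.19/10 → 3 → D; chars OD.
Square: 4.59/2 → 2, 5.19/1 → 5; chars 25.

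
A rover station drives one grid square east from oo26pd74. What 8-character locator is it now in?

Longitude extended square 7; +1 → 8.
The latitude characters are unchanged.

OO26pd84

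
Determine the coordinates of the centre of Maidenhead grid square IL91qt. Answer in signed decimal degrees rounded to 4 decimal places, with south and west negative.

21.8125, -0.6250

Field I=8, L=11: +8·20° lon, +11·10° lat → SW at lon -20°, lat 20°.
Square 9, 1: +9·2° lon, +1·1° lat → SW at lon -2°, lat 21°.
Subsquare q=16, t=19: +16·0.0833333° lon, +19·0.0416667° lat → SW at lon -0.666667°, lat 21.7917°.
Cell spans 0.0833333° lon × 0.0416667° lat. Centre is SW corner plus half of each.
latitude 21.8125, longitude -0.6250.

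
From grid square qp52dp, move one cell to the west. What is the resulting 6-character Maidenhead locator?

Longitude subsquare d = 3; −1 → 2 = c.
The latitude characters are unchanged.

QP52cp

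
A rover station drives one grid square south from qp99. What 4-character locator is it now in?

QP98

Latitude square 9; −1 → 8.
The longitude characters are unchanged.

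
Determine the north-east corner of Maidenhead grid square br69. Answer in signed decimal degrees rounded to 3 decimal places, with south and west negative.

Field B=1, R=17: +1·20° lon, +17·10° lat → SW at lon -160°, lat 80°.
Square 6, 9: +6·2° lon, +9·1° lat → SW at lon -148°, lat 89°.
Cell spans 2° lon × 1° lat. NE corner is SW corner plus one full cell.
latitude 90.000, longitude -146.000.

90.000, -146.000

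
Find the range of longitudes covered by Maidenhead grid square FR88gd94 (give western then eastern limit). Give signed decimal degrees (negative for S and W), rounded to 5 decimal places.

-63.42500, -63.41667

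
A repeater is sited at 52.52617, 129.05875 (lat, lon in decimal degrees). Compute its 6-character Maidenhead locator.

Add 180° to longitude and 90° to latitude: 309.0588, 142.5262.
Field: lon ⌊309.0588/20⌋ = 15 → P; lat ⌊142.5262/10⌋ = 14 → O.
Square: lon ⌊9.0588/2⌋ = 4; lat ⌊2.5262/1⌋ = 2.
Subsquare: lon ⌊1.0588/0.0833333⌋ = 12 → m; lat ⌊0.5262/0.0416667⌋ = 12 → m.

PO42mm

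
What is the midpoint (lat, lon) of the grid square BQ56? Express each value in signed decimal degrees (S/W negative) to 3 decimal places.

Field B=1, Q=16: +1·20° lon, +16·10° lat → SW at lon -160°, lat 70°.
Square 5, 6: +5·2° lon, +6·1° lat → SW at lon -150°, lat 76°.
Cell spans 2° lon × 1° lat. Centre is SW corner plus half of each.
latitude 76.500, longitude -149.000.

76.500, -149.000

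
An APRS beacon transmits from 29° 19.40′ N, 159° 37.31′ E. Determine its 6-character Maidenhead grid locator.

QL99th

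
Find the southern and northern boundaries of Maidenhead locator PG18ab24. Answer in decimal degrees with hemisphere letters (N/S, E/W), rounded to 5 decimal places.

21.94167° S, 21.93750° S

Field P=15, G=6: +15·20° lon, +6·10° lat → SW at lon 120°, lat -30°.
Square 1, 8: +1·2° lon, +8·1° lat → SW at lon 122°, lat -22°.
Subsquare a=0, b=1: +0·0.0833333° lon, +1·0.0416667° lat → SW at lon 122°, lat -21.9583°.
Extended square 2, 4: +2·0.00833333° lon, +4·0.00416667° lat → SW at lon 122.017°, lat -21.9417°.
Cell spans 0.00833333° lon × 0.00416667° lat.
south 21.94167° S, north 21.93750° S.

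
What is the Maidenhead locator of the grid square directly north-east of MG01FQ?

MG01gr

Longitude subsquare f = 5; +1 → 6 = g.
Latitude subsquare q = 16; +1 → 17 = r.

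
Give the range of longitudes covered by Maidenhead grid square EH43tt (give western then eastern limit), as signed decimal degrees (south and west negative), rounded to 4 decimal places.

-90.4167, -90.3333

Field E=4, H=7: +4·20° lon, +7·10° lat → SW at lon -100°, lat -20°.
Square 4, 3: +4·2° lon, +3·1° lat → SW at lon -92°, lat -17°.
Subsquare t=19, t=19: +19·0.0833333° lon, +19·0.0416667° lat → SW at lon -90.4167°, lat -16.2083°.
Cell spans 0.0833333° lon × 0.0416667° lat.
west -90.4167, east -90.3333.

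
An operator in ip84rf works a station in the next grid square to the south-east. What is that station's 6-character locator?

Longitude subsquare r = 17; +1 → 18 = s.
Latitude subsquare f = 5; −1 → 4 = e.

IP84se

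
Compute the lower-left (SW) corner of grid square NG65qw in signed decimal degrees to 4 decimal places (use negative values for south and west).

-24.0833, 93.3333

Field N=13, G=6: +13·20° lon, +6·10° lat → SW at lon 80°, lat -30°.
Square 6, 5: +6·2° lon, +5·1° lat → SW at lon 92°, lat -25°.
Subsquare q=16, w=22: +16·0.0833333° lon, +22·0.0416667° lat → SW at lon 93.3333°, lat -24.0833°.
latitude -24.0833, longitude 93.3333.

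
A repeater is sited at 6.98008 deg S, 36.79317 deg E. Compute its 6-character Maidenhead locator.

Shift to the Maidenhead origin (180°W, 90°S): lon 216.7932, lat 83.0199.
Field (20°×10°, letters A–R): lon ⌊216.7932/20⌋ = 10 → K; lat ⌊83.0199/10⌋ = 8 → I.
Square (2°×1°, digits 0–9): lon ⌊16.7932/2⌋ = 8; lat ⌊3.0199/1⌋ = 3.
Subsquare (5′×2.5′, letters a–x): lon ⌊0.7932/0.0833333⌋ = 9 → j; lat ⌊0.0199/0.0416667⌋ = 0 → a.

KI83ja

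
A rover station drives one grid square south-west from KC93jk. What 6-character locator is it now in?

KC93ij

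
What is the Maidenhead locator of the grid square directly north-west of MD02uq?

Longitude subsquare u = 20; −1 → 19 = t.
Latitude subsquare q = 16; +1 → 17 = r.

MD02tr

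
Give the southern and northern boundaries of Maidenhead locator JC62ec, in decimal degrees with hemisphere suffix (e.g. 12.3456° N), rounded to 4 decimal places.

67.9167° S, 67.8750° S

Field J=9, C=2: +9·20° lon, +2·10° lat → SW at lon 0°, lat -70°.
Square 6, 2: +6·2° lon, +2·1° lat → SW at lon 12°, lat -68°.
Subsquare e=4, c=2: +4·0.0833333° lon, +2·0.0416667° lat → SW at lon 12.3333°, lat -67.9167°.
Cell spans 0.0833333° lon × 0.0416667° lat.
south 67.9167° S, north 67.8750° S.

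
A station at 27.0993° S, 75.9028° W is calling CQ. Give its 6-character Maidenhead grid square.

Shift to the Maidenhead origin (180°W, 90°S): lon 104.0972, lat 62.9007.
Field: 104.0972/20 → 5 → F, 62.9007/10 → 6 → G; chars FG.
Square: 4.0972/2 → 2, 2.9007/1 → 2; chars 22.
Subsquare: 0.0972/0.0833333 → 1 → b, 0.9007/0.0416667 → 21 → v; chars bv.

FG22bv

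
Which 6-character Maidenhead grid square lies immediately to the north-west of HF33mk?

HF33ll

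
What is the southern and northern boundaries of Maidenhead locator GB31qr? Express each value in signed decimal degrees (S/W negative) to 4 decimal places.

-78.2917, -78.2500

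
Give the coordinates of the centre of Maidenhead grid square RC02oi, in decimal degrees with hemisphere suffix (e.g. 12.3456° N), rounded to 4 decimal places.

Field R=17, C=2: +17·20° lon, +2·10° lat → SW at lon 160°, lat -70°.
Square 0, 2: +0·2° lon, +2·1° lat → SW at lon 160°, lat -68°.
Subsquare o=14, i=8: +14·0.0833333° lon, +8·0.0416667° lat → SW at lon 161.167°, lat -67.6667°.
Cell spans 0.0833333° lon × 0.0416667° lat. Centre is SW corner plus half of each.
latitude 67.6458° S, longitude 161.2083° E.

67.6458° S, 161.2083° E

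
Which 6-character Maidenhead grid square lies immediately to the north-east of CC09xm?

CC19an

Longitude subsquare x = 23; +1 → 24, wraps to 0 = a, carry into square.
Longitude square 0; +1 → 1.
Latitude subsquare m = 12; +1 → 13 = n.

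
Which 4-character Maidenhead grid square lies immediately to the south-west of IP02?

Longitude square 0; −1 → -1, wraps to 9, carry into field.
Longitude field I = 8; −1 → 7 = H.
Latitude square 2; −1 → 1.

HP91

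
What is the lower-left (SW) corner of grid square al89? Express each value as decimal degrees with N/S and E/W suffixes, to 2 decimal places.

Field A=0, L=11: +0·20° lon, +11·10° lat → SW at lon -180°, lat 20°.
Square 8, 9: +8·2° lon, +9·1° lat → SW at lon -164°, lat 29°.
latitude 29.00° N, longitude 164.00° W.

29.00° N, 164.00° W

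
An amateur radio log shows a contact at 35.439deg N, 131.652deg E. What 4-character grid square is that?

PM55

Shift to the Maidenhead origin (180°W, 90°S): lon 311.65, lat 125.44.
Field: 311.65/20 → 15 → P, 125.44/10 → 12 → M; chars PM.
Square: 11.65/2 → 5, 5.44/1 → 5; chars 55.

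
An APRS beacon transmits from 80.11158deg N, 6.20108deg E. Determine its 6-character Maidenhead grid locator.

JR30cc

Add 180° to longitude and 90° to latitude: 186.2011, 170.1116.
Field (20°×10°, letters A–R): 186.2011/20 → 9 → J, 170.1116/10 → 17 → R; chars JR.
Square (2°×1°, digits 0–9): 6.2011/2 → 3, 0.1116/1 → 0; chars 30.
Subsquare (5′×2.5′, letters a–x): 0.2011/0.0833333 → 2 → c, 0.1116/0.0416667 → 2 → c; chars cc.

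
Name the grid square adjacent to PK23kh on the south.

PK23kg

Latitude subsquare h = 7; −1 → 6 = g.
The longitude characters are unchanged.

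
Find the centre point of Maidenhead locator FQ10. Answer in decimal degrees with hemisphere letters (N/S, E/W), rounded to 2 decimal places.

Field F=5, Q=16: +5·20° lon, +16·10° lat → SW at lon -80°, lat 70°.
Square 1, 0: +1·2° lon, +0·1° lat → SW at lon -78°, lat 70°.
Cell spans 2° lon × 1° lat. Centre is SW corner plus half of each.
latitude 70.50° N, longitude 77.00° W.

70.50° N, 77.00° W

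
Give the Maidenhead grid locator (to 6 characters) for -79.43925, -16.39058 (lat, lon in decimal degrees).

Offset from 180°W / 90°S: lon 163.6094°, lat 10.5607°.
Field: lon ⌊163.6094/20⌋ = 8 → I; lat ⌊10.5607/10⌋ = 1 → B.
Square: lon ⌊3.6094/2⌋ = 1; lat ⌊0.5607/1⌋ = 0.
Subsquare: lon ⌊1.6094/0.0833333⌋ = 19 → t; lat ⌊0.5607/0.0416667⌋ = 13 → n.

IB10tn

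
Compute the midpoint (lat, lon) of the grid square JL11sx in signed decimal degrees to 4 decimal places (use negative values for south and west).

Field J=9, L=11: +9·20° lon, +11·10° lat → SW at lon 0°, lat 20°.
Square 1, 1: +1·2° lon, +1·1° lat → SW at lon 2°, lat 21°.
Subsquare s=18, x=23: +18·0.0833333° lon, +23·0.0416667° lat → SW at lon 3.5°, lat 21.9583°.
Cell spans 0.0833333° lon × 0.0416667° lat. Centre is SW corner plus half of each.
latitude 21.9792, longitude 3.5417.

21.9792, 3.5417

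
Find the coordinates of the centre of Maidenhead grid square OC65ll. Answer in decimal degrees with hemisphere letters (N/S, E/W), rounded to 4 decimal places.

64.5208° S, 112.9583° E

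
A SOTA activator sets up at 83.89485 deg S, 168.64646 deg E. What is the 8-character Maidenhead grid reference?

Shift to the Maidenhead origin (180°W, 90°S): lon 348.64646, lat 6.10515.
Field: lon ⌊348.64646/20⌋ = 17 → R; lat ⌊6.10515/10⌋ = 0 → A.
Square: lon ⌊8.64646/2⌋ = 4; lat ⌊6.10515/1⌋ = 6.
Subsquare: lon ⌊0.64646/0.0833333⌋ = 7 → h; lat ⌊0.10515/0.0416667⌋ = 2 → c.
Extended square: lon ⌊0.06313/0.00833333⌋ = 7; lat ⌊0.02182/0.00416667⌋ = 5.

RA46hc75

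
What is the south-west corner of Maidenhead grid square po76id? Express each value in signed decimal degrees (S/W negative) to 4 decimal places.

Field P=15, O=14: +15·20° lon, +14·10° lat → SW at lon 120°, lat 50°.
Square 7, 6: +7·2° lon, +6·1° lat → SW at lon 134°, lat 56°.
Subsquare i=8, d=3: +8·0.0833333° lon, +3·0.0416667° lat → SW at lon 134.667°, lat 56.125°.
latitude 56.1250, longitude 134.6667.

56.1250, 134.6667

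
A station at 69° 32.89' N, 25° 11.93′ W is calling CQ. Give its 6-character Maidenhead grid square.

HP79jn

Offset from 180°W / 90°S: lon 154.8012°, lat 159.5482°.
Field (20°×10°, letters A–R): 154.8012/20 → 7 → H, 159.5482/10 → 15 → P; chars HP.
Square (2°×1°, digits 0–9): 14.8012/2 → 7, 9.5482/1 → 9; chars 79.
Subsquare (5′×2.5′, letters a–x): 0.8012/0.0833333 → 9 → j, 0.5482/0.0416667 → 13 → n; chars jn.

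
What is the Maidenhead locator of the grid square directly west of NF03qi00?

NF03pi90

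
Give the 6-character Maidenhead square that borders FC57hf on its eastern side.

FC57if

Longitude subsquare h = 7; +1 → 8 = i.
The latitude characters are unchanged.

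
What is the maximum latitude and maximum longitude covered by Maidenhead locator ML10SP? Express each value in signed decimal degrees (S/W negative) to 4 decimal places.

20.6667, 63.5833

Field M=12, L=11: +12·20° lon, +11·10° lat → SW at lon 60°, lat 20°.
Square 1, 0: +1·2° lon, +0·1° lat → SW at lon 62°, lat 20°.
Subsquare s=18, p=15: +18·0.0833333° lon, +15·0.0416667° lat → SW at lon 63.5°, lat 20.625°.
Cell spans 0.0833333° lon × 0.0416667° lat. NE corner is SW corner plus one full cell.
latitude 20.6667, longitude 63.5833.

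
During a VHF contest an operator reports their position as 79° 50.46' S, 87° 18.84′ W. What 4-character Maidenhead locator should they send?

EB60

Add 180° to longitude and 90° to latitude: 92.69, 10.16.
Field: 92.69/20 → 4 → E, 10.16/10 → 1 → B; chars EB.
Square: 12.69/2 → 6, 0.16/1 → 0; chars 60.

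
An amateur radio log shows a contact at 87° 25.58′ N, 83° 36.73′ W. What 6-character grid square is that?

ER87ek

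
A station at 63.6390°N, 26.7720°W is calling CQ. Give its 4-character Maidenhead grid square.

Shift to the Maidenhead origin (180°W, 90°S): lon 153.23, lat 153.64.
Field: lon ⌊153.23/20⌋ = 7 → H; lat ⌊153.64/10⌋ = 15 → P.
Square: lon ⌊13.23/2⌋ = 6; lat ⌊3.64/1⌋ = 3.

HP63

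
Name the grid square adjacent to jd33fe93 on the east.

JD33ge03

Longitude extended square 9; +1 → 10, wraps to 0, carry into subsquare.
Longitude subsquare f = 5; +1 → 6 = g.
The latitude characters are unchanged.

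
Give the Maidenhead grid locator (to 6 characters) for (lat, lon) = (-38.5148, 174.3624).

RF71el

Add 180° to longitude and 90° to latitude: 354.3624, 51.4852.
Field: 354.3624/20 → 17 → R, 51.4852/10 → 5 → F; chars RF.
Square: 14.3624/2 → 7, 1.4852/1 → 1; chars 71.
Subsquare: 0.3624/0.0833333 → 4 → e, 0.4852/0.0416667 → 11 → l; chars el.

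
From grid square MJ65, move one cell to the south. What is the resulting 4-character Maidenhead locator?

MJ64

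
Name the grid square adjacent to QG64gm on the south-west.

QG64fl

Longitude subsquare g = 6; −1 → 5 = f.
Latitude subsquare m = 12; −1 → 11 = l.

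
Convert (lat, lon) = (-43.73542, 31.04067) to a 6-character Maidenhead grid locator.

KE56mg

Shift to the Maidenhead origin (180°W, 90°S): lon 211.0407, lat 46.2646.
Field: lon ⌊211.0407/20⌋ = 10 → K; lat ⌊46.2646/10⌋ = 4 → E.
Square: lon ⌊11.0407/2⌋ = 5; lat ⌊6.2646/1⌋ = 6.
Subsquare: lon ⌊1.0407/0.0833333⌋ = 12 → m; lat ⌊0.2646/0.0416667⌋ = 6 → g.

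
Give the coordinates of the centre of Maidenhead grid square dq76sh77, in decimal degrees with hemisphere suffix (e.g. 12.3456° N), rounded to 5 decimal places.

76.32292° N, 104.43750° W

Field D=3, Q=16: +3·20° lon, +16·10° lat → SW at lon -120°, lat 70°.
Square 7, 6: +7·2° lon, +6·1° lat → SW at lon -106°, lat 76°.
Subsquare s=18, h=7: +18·0.0833333° lon, +7·0.0416667° lat → SW at lon -104.5°, lat 76.2917°.
Extended square 7, 7: +7·0.00833333° lon, +7·0.00416667° lat → SW at lon -104.442°, lat 76.3208°.
Cell spans 0.00833333° lon × 0.00416667° lat. Centre is SW corner plus half of each.
latitude 76.32292° N, longitude 104.43750° W.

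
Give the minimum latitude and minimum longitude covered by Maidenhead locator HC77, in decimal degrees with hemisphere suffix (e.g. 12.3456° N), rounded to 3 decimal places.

Field H=7, C=2: +7·20° lon, +2·10° lat → SW at lon -40°, lat -70°.
Square 7, 7: +7·2° lon, +7·1° lat → SW at lon -26°, lat -63°.
latitude 63.000° S, longitude 26.000° W.

63.000° S, 26.000° W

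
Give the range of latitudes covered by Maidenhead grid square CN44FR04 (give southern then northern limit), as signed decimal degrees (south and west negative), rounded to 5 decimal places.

Field C=2, N=13: +2·20° lon, +13·10° lat → SW at lon -140°, lat 40°.
Square 4, 4: +4·2° lon, +4·1° lat → SW at lon -132°, lat 44°.
Subsquare f=5, r=17: +5·0.0833333° lon, +17·0.0416667° lat → SW at lon -131.583°, lat 44.7083°.
Extended square 0, 4: +0·0.00833333° lon, +4·0.00416667° lat → SW at lon -131.583°, lat 44.725°.
Cell spans 0.00833333° lon × 0.00416667° lat.
south 44.72500, north 44.72917.

44.72500, 44.72917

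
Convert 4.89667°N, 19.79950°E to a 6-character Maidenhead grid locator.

JJ94vv

Add 180° to longitude and 90° to latitude: 199.7995, 94.8967.
Field: 199.7995/20 → 9 → J, 94.8967/10 → 9 → J; chars JJ.
Square: 19.7995/2 → 9, 4.8967/1 → 4; chars 94.
Subsquare: 1.7995/0.0833333 → 21 → v, 0.8967/0.0416667 → 21 → v; chars vv.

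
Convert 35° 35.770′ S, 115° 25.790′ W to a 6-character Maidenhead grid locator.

DF24gj

Shift to the Maidenhead origin (180°W, 90°S): lon 64.5702, lat 54.4038.
Field: lon ⌊64.5702/20⌋ = 3 → D; lat ⌊54.4038/10⌋ = 5 → F.
Square: lon ⌊4.5702/2⌋ = 2; lat ⌊4.4038/1⌋ = 4.
Subsquare: lon ⌊0.5702/0.0833333⌋ = 6 → g; lat ⌊0.4038/0.0416667⌋ = 9 → j.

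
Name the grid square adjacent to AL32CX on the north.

AL33ca

Latitude subsquare x = 23; +1 → 24, wraps to 0 = a, carry into square.
Latitude square 2; +1 → 3.
The longitude characters are unchanged.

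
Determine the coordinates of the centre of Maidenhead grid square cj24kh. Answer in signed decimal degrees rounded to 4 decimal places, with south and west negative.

Field C=2, J=9: +2·20° lon, +9·10° lat → SW at lon -140°, lat 0°.
Square 2, 4: +2·2° lon, +4·1° lat → SW at lon -136°, lat 4°.
Subsquare k=10, h=7: +10·0.0833333° lon, +7·0.0416667° lat → SW at lon -135.167°, lat 4.29167°.
Cell spans 0.0833333° lon × 0.0416667° lat. Centre is SW corner plus half of each.
latitude 4.3125, longitude -135.1250.

4.3125, -135.1250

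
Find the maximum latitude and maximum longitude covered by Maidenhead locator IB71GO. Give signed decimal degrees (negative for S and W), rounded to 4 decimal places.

-78.3750, -5.4167

Field I=8, B=1: +8·20° lon, +1·10° lat → SW at lon -20°, lat -80°.
Square 7, 1: +7·2° lon, +1·1° lat → SW at lon -6°, lat -79°.
Subsquare g=6, o=14: +6·0.0833333° lon, +14·0.0416667° lat → SW at lon -5.5°, lat -78.4167°.
Cell spans 0.0833333° lon × 0.0416667° lat. NE corner is SW corner plus one full cell.
latitude -78.3750, longitude -5.4167.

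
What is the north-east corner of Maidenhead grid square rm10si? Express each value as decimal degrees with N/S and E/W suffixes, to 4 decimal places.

30.3750° N, 163.5833° E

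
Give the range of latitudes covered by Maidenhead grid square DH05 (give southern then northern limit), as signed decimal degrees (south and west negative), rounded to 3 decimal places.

-15.000, -14.000

Field D=3, H=7: +3·20° lon, +7·10° lat → SW at lon -120°, lat -20°.
Square 0, 5: +0·2° lon, +5·1° lat → SW at lon -120°, lat -15°.
Cell spans 2° lon × 1° lat.
south -15.000, north -14.000.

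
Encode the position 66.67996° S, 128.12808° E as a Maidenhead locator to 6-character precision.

Offset from 180°W / 90°S: lon 308.1281°, lat 23.3200°.
Field: 308.1281/20 → 15 → P, 23.3200/10 → 2 → C; chars PC.
Square: 8.1281/2 → 4, 3.3200/1 → 3; chars 43.
Subsquare: 0.1281/0.0833333 → 1 → b, 0.3200/0.0416667 → 7 → h; chars bh.

PC43bh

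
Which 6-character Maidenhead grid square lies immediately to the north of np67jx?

NP68ja

Latitude subsquare x = 23; +1 → 24, wraps to 0 = a, carry into square.
Latitude square 7; +1 → 8.
The longitude characters are unchanged.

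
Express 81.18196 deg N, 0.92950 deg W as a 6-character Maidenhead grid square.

IR91me

Add 180° to longitude and 90° to latitude: 179.0705, 171.1820.
Field: 179.0705/20 → 8 → I, 171.1820/10 → 17 → R; chars IR.
Square: 19.0705/2 → 9, 1.1820/1 → 1; chars 91.
Subsquare: 1.0705/0.0833333 → 12 → m, 0.1820/0.0416667 → 4 → e; chars me.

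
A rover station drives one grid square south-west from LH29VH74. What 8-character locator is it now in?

LH29vh63

Longitude extended square 7; −1 → 6.
Latitude extended square 4; −1 → 3.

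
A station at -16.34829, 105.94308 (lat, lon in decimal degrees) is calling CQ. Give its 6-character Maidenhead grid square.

OH23xp

Add 180° to longitude and 90° to latitude: 285.9431, 73.6517.
Field: lon ⌊285.9431/20⌋ = 14 → O; lat ⌊73.6517/10⌋ = 7 → H.
Square: lon ⌊5.9431/2⌋ = 2; lat ⌊3.6517/1⌋ = 3.
Subsquare: lon ⌊1.9431/0.0833333⌋ = 23 → x; lat ⌊0.6517/0.0416667⌋ = 15 → p.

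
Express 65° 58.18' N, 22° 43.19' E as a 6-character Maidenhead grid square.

KP15ix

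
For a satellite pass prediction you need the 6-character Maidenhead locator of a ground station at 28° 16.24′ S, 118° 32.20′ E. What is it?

OG91gr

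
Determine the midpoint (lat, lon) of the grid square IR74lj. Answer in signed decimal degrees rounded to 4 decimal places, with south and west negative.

84.3958, -5.0417

Field I=8, R=17: +8·20° lon, +17·10° lat → SW at lon -20°, lat 80°.
Square 7, 4: +7·2° lon, +4·1° lat → SW at lon -6°, lat 84°.
Subsquare l=11, j=9: +11·0.0833333° lon, +9·0.0416667° lat → SW at lon -5.08333°, lat 84.375°.
Cell spans 0.0833333° lon × 0.0416667° lat. Centre is SW corner plus half of each.
latitude 84.3958, longitude -5.0417.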